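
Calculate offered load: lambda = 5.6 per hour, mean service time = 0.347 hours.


Offered load a = lambda * E[S] = 5.6 * 0.347 = 1.94 Erlangs

1.94 Erlangs


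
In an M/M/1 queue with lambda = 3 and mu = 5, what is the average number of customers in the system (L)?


rho = 3/5; L = rho/(1-rho) = 1.5

1.5


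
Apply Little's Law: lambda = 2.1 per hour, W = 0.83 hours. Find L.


L = lambda * W = 2.1 * 0.83 = 1.74

1.74


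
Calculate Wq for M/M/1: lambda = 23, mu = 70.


rho = 23/70; Wq = rho/(mu - lambda) = 0.007 hours

0.007 hours


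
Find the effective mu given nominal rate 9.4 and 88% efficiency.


Effective rate = mu * efficiency = 9.4 * 0.88 = 8.27 per hour

8.27 per hour


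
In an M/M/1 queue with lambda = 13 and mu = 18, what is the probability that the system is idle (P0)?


P0 = 1 - rho = 1 - 13/18 = 0.2778

0.2778


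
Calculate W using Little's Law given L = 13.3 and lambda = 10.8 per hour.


W = L / lambda = 13.3 / 10.8 = 1.2315 hours

1.2315 hours


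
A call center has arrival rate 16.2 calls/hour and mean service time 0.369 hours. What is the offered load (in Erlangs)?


Offered load a = lambda * E[S] = 16.2 * 0.369 = 5.98 Erlangs

5.98 Erlangs


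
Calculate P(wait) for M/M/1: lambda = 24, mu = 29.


P(wait) = rho = lambda/mu = 24/29 = 0.8276

0.8276


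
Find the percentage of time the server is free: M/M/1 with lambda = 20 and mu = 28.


Idle fraction = (1 - rho) * 100 = (1 - 20/28) * 100 = 28.6%

28.6%


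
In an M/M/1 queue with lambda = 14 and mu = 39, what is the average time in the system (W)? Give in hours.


W = 1/(mu - lambda) = 1/(39 - 14) = 0.04 hours

0.04 hours


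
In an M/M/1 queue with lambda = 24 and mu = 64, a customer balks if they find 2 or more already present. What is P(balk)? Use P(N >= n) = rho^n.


P(N >= 2) = rho^2 = (24/64)^2 = 0.1406

0.1406


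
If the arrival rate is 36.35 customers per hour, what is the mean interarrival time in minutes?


Mean interarrival time = 60/lambda = 60/36.35 = 1.65 minutes

1.65 minutes


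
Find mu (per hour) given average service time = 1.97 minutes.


mu = 60 / avg_service_time = 60 / 1.97 = 30.46 per hour

30.46 per hour


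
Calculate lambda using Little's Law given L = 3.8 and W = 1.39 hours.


lambda = L / W = 3.8 / 1.39 = 2.73 per hour

2.73 per hour


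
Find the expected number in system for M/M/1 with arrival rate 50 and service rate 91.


rho = 50/91; L = rho/(1-rho) = 1.22

1.22


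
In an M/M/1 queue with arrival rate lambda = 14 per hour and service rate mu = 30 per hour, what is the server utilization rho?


rho = lambda/mu = 14/30 = 0.4667

0.4667


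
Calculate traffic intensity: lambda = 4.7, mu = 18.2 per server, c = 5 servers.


rho = lambda / (c * mu) = 4.7 / (5 * 18.2) = 0.0516

0.0516


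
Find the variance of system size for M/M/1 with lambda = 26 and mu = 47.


rho = 26/47; Var(N) = rho/(1-rho)^2 = 2.77

2.77


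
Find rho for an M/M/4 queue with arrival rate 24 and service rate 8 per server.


rho = lambda/(c*mu) = 24/(4*8) = 0.75

0.75


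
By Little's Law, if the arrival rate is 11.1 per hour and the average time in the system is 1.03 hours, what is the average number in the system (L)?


L = lambda * W = 11.1 * 1.03 = 11.43

11.43


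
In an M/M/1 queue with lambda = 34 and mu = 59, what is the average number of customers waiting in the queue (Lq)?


rho = 34/59; Lq = rho^2/(1-rho) = 0.78

0.78


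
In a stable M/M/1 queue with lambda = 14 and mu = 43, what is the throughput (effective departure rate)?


For a stable queue (lambda < mu), throughput = lambda = 14 per hour

14 per hour


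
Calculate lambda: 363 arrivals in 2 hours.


lambda = total arrivals / time = 363 / 2 = 181.5 per hour

181.5 per hour


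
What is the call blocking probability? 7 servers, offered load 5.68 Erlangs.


B(N,A) = (A^N/N!) / sum(A^k/k!, k=0..N) with N=7, A=5.68 = 0.1642

0.1642


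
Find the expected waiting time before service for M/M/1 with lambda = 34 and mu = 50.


rho = 34/50; Wq = rho/(mu - lambda) = 0.0425 hours

0.0425 hours


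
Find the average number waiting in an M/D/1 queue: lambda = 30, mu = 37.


M/D/1: Lq = rho^2 / (2*(1-rho)) where rho = 30/37; Lq = 1.74

1.74


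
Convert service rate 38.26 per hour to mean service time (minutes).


Mean service time = 60/mu = 60/38.26 = 1.57 minutes

1.57 minutes


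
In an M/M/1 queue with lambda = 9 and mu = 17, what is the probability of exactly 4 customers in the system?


rho = 9/17; P(n) = (1-rho)*rho^n = (1-9/17)*(9/17)^4 = 0.037

0.037


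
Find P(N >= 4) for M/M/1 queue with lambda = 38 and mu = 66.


P(N >= 4) = rho^4 = (38/66)^4 = 0.1099

0.1099


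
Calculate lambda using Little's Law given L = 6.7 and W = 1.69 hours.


lambda = L / W = 6.7 / 1.69 = 3.96 per hour

3.96 per hour


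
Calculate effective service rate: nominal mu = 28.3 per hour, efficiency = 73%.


Effective rate = mu * efficiency = 28.3 * 0.73 = 20.66 per hour

20.66 per hour


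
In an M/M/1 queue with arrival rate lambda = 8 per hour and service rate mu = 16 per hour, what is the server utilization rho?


rho = lambda/mu = 8/16 = 0.5

0.5


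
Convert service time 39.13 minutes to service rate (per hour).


mu = 60 / avg_service_time = 60 / 39.13 = 1.53 per hour

1.53 per hour


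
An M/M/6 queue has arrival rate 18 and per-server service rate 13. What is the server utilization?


rho = lambda/(c*mu) = 18/(6*13) = 0.2308

0.2308


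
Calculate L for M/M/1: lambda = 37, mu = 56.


rho = 37/56; L = rho/(1-rho) = 1.95

1.95


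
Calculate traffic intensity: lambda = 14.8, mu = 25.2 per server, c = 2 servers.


rho = lambda / (c * mu) = 14.8 / (2 * 25.2) = 0.2937

0.2937


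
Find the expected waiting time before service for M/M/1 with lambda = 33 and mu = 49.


rho = 33/49; Wq = rho/(mu - lambda) = 0.0421 hours

0.0421 hours


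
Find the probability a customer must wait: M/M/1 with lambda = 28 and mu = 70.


P(wait) = rho = lambda/mu = 28/70 = 0.4

0.4


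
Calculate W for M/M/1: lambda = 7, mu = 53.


W = 1/(mu - lambda) = 1/(53 - 7) = 0.0217 hours

0.0217 hours


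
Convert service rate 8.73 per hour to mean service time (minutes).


Mean service time = 60/mu = 60/8.73 = 6.87 minutes

6.87 minutes


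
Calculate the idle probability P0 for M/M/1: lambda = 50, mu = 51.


P0 = 1 - rho = 1 - 50/51 = 0.0196

0.0196


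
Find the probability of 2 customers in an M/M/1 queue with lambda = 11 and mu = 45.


rho = 11/45; P(n) = (1-rho)*rho^n = (1-11/45)*(11/45)^2 = 0.0451

0.0451


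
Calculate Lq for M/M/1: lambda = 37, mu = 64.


rho = 37/64; Lq = rho^2/(1-rho) = 0.79

0.79


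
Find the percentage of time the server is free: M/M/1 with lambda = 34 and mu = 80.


Idle fraction = (1 - rho) * 100 = (1 - 34/80) * 100 = 57.5%

57.5%


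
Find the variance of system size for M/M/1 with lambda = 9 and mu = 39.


rho = 9/39; Var(N) = rho/(1-rho)^2 = 0.39

0.39


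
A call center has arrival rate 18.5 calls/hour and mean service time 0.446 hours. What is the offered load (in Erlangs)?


Offered load a = lambda * E[S] = 18.5 * 0.446 = 8.25 Erlangs

8.25 Erlangs


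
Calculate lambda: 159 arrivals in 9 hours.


lambda = total arrivals / time = 159 / 9 = 17.67 per hour

17.67 per hour


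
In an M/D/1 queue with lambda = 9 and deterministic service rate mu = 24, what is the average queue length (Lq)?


M/D/1: Lq = rho^2 / (2*(1-rho)) where rho = 9/24; Lq = 0.11

0.11


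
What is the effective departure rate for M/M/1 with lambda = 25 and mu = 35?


For a stable queue (lambda < mu), throughput = lambda = 25 per hour

25 per hour


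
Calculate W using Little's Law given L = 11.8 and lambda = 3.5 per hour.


W = L / lambda = 11.8 / 3.5 = 3.3714 hours

3.3714 hours


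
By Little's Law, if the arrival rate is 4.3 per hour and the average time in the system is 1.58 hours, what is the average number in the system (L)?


L = lambda * W = 4.3 * 1.58 = 6.79

6.79


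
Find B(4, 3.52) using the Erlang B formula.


B(N,A) = (A^N/N!) / sum(A^k/k!, k=0..N) with N=4, A=3.52 = 0.2624

0.2624


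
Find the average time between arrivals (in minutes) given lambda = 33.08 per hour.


Mean interarrival time = 60/lambda = 60/33.08 = 1.81 minutes

1.81 minutes


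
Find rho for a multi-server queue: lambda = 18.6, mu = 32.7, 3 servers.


rho = lambda / (c * mu) = 18.6 / (3 * 32.7) = 0.1896

0.1896


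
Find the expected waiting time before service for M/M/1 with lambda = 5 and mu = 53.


rho = 5/53; Wq = rho/(mu - lambda) = 0.002 hours

0.002 hours


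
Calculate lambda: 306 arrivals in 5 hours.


lambda = total arrivals / time = 306 / 5 = 61.2 per hour

61.2 per hour


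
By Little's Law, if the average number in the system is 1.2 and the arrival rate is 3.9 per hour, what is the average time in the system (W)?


W = L / lambda = 1.2 / 3.9 = 0.3077 hours

0.3077 hours


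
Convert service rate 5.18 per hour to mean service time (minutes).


Mean service time = 60/mu = 60/5.18 = 11.58 minutes

11.58 minutes


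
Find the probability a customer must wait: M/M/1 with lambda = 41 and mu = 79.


P(wait) = rho = lambda/mu = 41/79 = 0.519

0.519


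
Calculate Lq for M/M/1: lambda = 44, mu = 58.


rho = 44/58; Lq = rho^2/(1-rho) = 2.38

2.38


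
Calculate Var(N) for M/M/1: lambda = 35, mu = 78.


rho = 35/78; Var(N) = rho/(1-rho)^2 = 1.48

1.48


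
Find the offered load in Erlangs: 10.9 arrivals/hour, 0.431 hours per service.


Offered load a = lambda * E[S] = 10.9 * 0.431 = 4.7 Erlangs

4.7 Erlangs


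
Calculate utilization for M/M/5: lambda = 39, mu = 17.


rho = lambda/(c*mu) = 39/(5*17) = 0.4588

0.4588


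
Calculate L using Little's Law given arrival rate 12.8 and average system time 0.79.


L = lambda * W = 12.8 * 0.79 = 10.11

10.11


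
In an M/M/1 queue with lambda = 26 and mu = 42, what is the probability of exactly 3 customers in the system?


rho = 26/42; P(n) = (1-rho)*rho^n = (1-26/42)*(26/42)^3 = 0.0904

0.0904


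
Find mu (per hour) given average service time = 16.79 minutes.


mu = 60 / avg_service_time = 60 / 16.79 = 3.57 per hour

3.57 per hour


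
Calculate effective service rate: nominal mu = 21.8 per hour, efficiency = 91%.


Effective rate = mu * efficiency = 21.8 * 0.91 = 19.84 per hour

19.84 per hour


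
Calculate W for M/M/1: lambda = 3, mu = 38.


W = 1/(mu - lambda) = 1/(38 - 3) = 0.0286 hours

0.0286 hours


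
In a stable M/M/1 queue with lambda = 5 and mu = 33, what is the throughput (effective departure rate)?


For a stable queue (lambda < mu), throughput = lambda = 5 per hour

5 per hour


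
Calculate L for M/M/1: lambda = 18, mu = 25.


rho = 18/25; L = rho/(1-rho) = 2.57

2.57


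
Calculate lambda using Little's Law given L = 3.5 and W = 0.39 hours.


lambda = L / W = 3.5 / 0.39 = 8.97 per hour

8.97 per hour


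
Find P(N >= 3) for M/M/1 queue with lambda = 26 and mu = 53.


P(N >= 3) = rho^3 = (26/53)^3 = 0.1181

0.1181


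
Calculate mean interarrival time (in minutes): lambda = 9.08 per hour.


Mean interarrival time = 60/lambda = 60/9.08 = 6.61 minutes

6.61 minutes


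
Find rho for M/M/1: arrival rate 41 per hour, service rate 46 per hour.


rho = lambda/mu = 41/46 = 0.8913

0.8913


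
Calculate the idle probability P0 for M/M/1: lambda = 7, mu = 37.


P0 = 1 - rho = 1 - 7/37 = 0.8108

0.8108


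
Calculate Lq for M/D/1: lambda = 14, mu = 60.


M/D/1: Lq = rho^2 / (2*(1-rho)) where rho = 14/60; Lq = 0.04

0.04


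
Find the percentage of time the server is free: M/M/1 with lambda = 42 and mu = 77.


Idle fraction = (1 - rho) * 100 = (1 - 42/77) * 100 = 45.5%

45.5%


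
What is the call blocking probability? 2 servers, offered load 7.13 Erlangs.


B(N,A) = (A^N/N!) / sum(A^k/k!, k=0..N) with N=2, A=7.13 = 0.7577

0.7577


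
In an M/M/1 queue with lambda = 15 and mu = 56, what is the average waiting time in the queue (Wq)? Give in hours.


rho = 15/56; Wq = rho/(mu - lambda) = 0.0065 hours

0.0065 hours


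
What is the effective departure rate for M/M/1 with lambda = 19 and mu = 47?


For a stable queue (lambda < mu), throughput = lambda = 19 per hour

19 per hour


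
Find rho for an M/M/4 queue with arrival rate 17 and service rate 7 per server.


rho = lambda/(c*mu) = 17/(4*7) = 0.6071

0.6071


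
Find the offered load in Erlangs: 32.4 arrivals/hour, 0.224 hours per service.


Offered load a = lambda * E[S] = 32.4 * 0.224 = 7.26 Erlangs

7.26 Erlangs


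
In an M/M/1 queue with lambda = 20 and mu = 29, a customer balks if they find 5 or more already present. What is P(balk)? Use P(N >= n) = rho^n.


P(N >= 5) = rho^5 = (20/29)^5 = 0.156

0.156


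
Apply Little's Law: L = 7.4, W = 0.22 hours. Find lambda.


lambda = L / W = 7.4 / 0.22 = 33.64 per hour

33.64 per hour


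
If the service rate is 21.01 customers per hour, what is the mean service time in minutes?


Mean service time = 60/mu = 60/21.01 = 2.86 minutes

2.86 minutes


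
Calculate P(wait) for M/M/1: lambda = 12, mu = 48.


P(wait) = rho = lambda/mu = 12/48 = 0.25

0.25


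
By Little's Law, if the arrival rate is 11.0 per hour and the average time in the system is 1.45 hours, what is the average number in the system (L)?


L = lambda * W = 11.0 * 1.45 = 15.95

15.95


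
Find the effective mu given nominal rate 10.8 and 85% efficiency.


Effective rate = mu * efficiency = 10.8 * 0.85 = 9.18 per hour

9.18 per hour


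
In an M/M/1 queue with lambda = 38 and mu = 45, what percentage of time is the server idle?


Idle fraction = (1 - rho) * 100 = (1 - 38/45) * 100 = 15.6%

15.6%


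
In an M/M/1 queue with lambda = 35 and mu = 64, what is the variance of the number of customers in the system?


rho = 35/64; Var(N) = rho/(1-rho)^2 = 2.66

2.66


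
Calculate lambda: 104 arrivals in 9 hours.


lambda = total arrivals / time = 104 / 9 = 11.56 per hour

11.56 per hour


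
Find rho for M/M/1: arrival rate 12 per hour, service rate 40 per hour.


rho = lambda/mu = 12/40 = 0.3

0.3


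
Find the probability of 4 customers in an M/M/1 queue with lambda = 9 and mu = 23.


rho = 9/23; P(n) = (1-rho)*rho^n = (1-9/23)*(9/23)^4 = 0.0143

0.0143


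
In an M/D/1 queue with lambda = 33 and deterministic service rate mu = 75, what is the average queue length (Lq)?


M/D/1: Lq = rho^2 / (2*(1-rho)) where rho = 33/75; Lq = 0.17

0.17


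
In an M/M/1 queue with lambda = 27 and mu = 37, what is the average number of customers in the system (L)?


rho = 27/37; L = rho/(1-rho) = 2.7

2.7


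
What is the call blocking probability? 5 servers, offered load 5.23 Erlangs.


B(N,A) = (A^N/N!) / sum(A^k/k!, k=0..N) with N=5, A=5.23 = 0.3032

0.3032


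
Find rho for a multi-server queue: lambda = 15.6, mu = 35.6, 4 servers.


rho = lambda / (c * mu) = 15.6 / (4 * 35.6) = 0.1096

0.1096


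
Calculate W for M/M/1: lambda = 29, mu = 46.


W = 1/(mu - lambda) = 1/(46 - 29) = 0.0588 hours

0.0588 hours


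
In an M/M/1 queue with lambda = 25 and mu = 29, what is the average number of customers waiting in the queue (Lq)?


rho = 25/29; Lq = rho^2/(1-rho) = 5.39

5.39


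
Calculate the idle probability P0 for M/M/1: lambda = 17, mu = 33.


P0 = 1 - rho = 1 - 17/33 = 0.4848

0.4848


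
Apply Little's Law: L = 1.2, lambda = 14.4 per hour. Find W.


W = L / lambda = 1.2 / 14.4 = 0.0833 hours

0.0833 hours


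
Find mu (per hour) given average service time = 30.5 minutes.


mu = 60 / avg_service_time = 60 / 30.5 = 1.97 per hour

1.97 per hour


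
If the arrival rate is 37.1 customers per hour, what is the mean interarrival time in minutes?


Mean interarrival time = 60/lambda = 60/37.1 = 1.62 minutes

1.62 minutes


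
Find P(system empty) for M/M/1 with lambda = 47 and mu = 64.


P0 = 1 - rho = 1 - 47/64 = 0.2656

0.2656


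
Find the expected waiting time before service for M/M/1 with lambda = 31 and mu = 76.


rho = 31/76; Wq = rho/(mu - lambda) = 0.0091 hours

0.0091 hours


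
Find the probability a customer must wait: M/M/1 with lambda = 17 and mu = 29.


P(wait) = rho = lambda/mu = 17/29 = 0.5862

0.5862


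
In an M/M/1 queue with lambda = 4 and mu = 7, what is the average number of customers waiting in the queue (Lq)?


rho = 4/7; Lq = rho^2/(1-rho) = 0.76

0.76


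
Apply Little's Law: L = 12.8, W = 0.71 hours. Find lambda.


lambda = L / W = 12.8 / 0.71 = 18.03 per hour

18.03 per hour


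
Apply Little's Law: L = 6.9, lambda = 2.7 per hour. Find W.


W = L / lambda = 6.9 / 2.7 = 2.5556 hours

2.5556 hours


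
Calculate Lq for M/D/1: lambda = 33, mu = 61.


M/D/1: Lq = rho^2 / (2*(1-rho)) where rho = 33/61; Lq = 0.32

0.32


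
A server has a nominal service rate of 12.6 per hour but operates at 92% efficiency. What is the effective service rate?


Effective rate = mu * efficiency = 12.6 * 0.92 = 11.59 per hour

11.59 per hour


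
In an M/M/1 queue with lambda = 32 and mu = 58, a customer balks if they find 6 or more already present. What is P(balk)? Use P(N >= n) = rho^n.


P(N >= 6) = rho^6 = (32/58)^6 = 0.0282

0.0282


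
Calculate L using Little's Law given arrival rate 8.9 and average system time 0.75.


L = lambda * W = 8.9 * 0.75 = 6.68

6.68


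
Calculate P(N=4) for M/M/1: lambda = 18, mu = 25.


rho = 18/25; P(n) = (1-rho)*rho^n = (1-18/25)*(18/25)^4 = 0.0752

0.0752


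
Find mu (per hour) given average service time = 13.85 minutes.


mu = 60 / avg_service_time = 60 / 13.85 = 4.33 per hour

4.33 per hour


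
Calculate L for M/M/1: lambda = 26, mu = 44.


rho = 26/44; L = rho/(1-rho) = 1.44

1.44


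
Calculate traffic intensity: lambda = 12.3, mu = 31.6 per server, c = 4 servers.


rho = lambda / (c * mu) = 12.3 / (4 * 31.6) = 0.0973

0.0973


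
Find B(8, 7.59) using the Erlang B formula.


B(N,A) = (A^N/N!) / sum(A^k/k!, k=0..N) with N=8, A=7.59 = 0.2126

0.2126


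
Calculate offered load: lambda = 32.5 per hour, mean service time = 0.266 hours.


Offered load a = lambda * E[S] = 32.5 * 0.266 = 8.65 Erlangs

8.65 Erlangs


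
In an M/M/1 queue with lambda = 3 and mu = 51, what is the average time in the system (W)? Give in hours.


W = 1/(mu - lambda) = 1/(51 - 3) = 0.0208 hours

0.0208 hours


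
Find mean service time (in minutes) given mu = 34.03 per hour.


Mean service time = 60/mu = 60/34.03 = 1.76 minutes

1.76 minutes


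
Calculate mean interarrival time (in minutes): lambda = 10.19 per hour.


Mean interarrival time = 60/lambda = 60/10.19 = 5.89 minutes

5.89 minutes


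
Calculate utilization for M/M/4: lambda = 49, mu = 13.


rho = lambda/(c*mu) = 49/(4*13) = 0.9423

0.9423


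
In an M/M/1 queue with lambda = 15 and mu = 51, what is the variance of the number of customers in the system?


rho = 15/51; Var(N) = rho/(1-rho)^2 = 0.59

0.59


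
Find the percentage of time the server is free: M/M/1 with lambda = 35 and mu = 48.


Idle fraction = (1 - rho) * 100 = (1 - 35/48) * 100 = 27.1%

27.1%


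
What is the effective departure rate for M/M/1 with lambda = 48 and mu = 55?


For a stable queue (lambda < mu), throughput = lambda = 48 per hour

48 per hour


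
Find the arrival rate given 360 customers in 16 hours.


lambda = total arrivals / time = 360 / 16 = 22.5 per hour

22.5 per hour


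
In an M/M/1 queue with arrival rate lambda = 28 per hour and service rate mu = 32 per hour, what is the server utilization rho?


rho = lambda/mu = 28/32 = 0.875

0.875


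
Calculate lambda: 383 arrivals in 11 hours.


lambda = total arrivals / time = 383 / 11 = 34.82 per hour

34.82 per hour


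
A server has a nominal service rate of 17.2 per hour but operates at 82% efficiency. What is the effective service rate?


Effective rate = mu * efficiency = 17.2 * 0.82 = 14.1 per hour

14.1 per hour


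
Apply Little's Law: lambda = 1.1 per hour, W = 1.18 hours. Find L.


L = lambda * W = 1.1 * 1.18 = 1.3

1.3


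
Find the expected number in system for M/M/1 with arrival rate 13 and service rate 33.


rho = 13/33; L = rho/(1-rho) = 0.65

0.65


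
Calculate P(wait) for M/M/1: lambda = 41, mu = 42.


P(wait) = rho = lambda/mu = 41/42 = 0.9762

0.9762


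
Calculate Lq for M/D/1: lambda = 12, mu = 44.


M/D/1: Lq = rho^2 / (2*(1-rho)) where rho = 12/44; Lq = 0.05

0.05


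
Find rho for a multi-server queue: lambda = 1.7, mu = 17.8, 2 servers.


rho = lambda / (c * mu) = 1.7 / (2 * 17.8) = 0.0478

0.0478


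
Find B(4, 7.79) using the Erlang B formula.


B(N,A) = (A^N/N!) / sum(A^k/k!, k=0..N) with N=4, A=7.79 = 0.5654

0.5654


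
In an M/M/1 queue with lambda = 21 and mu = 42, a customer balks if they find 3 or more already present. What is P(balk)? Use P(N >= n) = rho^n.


P(N >= 3) = rho^3 = (21/42)^3 = 0.125

0.125


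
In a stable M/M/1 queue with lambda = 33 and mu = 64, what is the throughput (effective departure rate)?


For a stable queue (lambda < mu), throughput = lambda = 33 per hour

33 per hour


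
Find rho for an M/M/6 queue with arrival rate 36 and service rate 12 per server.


rho = lambda/(c*mu) = 36/(6*12) = 0.5

0.5


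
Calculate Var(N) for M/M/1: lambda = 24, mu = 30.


rho = 24/30; Var(N) = rho/(1-rho)^2 = 20.0

20.0


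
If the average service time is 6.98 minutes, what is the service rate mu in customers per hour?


mu = 60 / avg_service_time = 60 / 6.98 = 8.6 per hour

8.6 per hour


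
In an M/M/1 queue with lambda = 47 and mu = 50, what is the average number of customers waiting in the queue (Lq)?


rho = 47/50; Lq = rho^2/(1-rho) = 14.73

14.73


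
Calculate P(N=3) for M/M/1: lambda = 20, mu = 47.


rho = 20/47; P(n) = (1-rho)*rho^n = (1-20/47)*(20/47)^3 = 0.0443

0.0443


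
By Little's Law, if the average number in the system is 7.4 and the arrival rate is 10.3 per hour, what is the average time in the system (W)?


W = L / lambda = 7.4 / 10.3 = 0.7184 hours

0.7184 hours


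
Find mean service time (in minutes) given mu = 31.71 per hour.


Mean service time = 60/mu = 60/31.71 = 1.89 minutes

1.89 minutes


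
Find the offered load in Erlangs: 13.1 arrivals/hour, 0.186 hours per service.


Offered load a = lambda * E[S] = 13.1 * 0.186 = 2.44 Erlangs

2.44 Erlangs


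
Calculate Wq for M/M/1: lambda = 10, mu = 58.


rho = 10/58; Wq = rho/(mu - lambda) = 0.0036 hours

0.0036 hours


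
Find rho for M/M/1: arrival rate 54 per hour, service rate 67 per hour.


rho = lambda/mu = 54/67 = 0.806

0.806


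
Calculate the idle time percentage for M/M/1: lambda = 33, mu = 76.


Idle fraction = (1 - rho) * 100 = (1 - 33/76) * 100 = 56.6%

56.6%


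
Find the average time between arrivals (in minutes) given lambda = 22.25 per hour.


Mean interarrival time = 60/lambda = 60/22.25 = 2.7 minutes

2.7 minutes


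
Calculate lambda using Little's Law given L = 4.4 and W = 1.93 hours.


lambda = L / W = 4.4 / 1.93 = 2.28 per hour

2.28 per hour


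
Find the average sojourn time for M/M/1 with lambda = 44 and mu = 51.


W = 1/(mu - lambda) = 1/(51 - 44) = 0.1429 hours

0.1429 hours


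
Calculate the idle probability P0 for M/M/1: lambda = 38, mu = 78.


P0 = 1 - rho = 1 - 38/78 = 0.5128

0.5128


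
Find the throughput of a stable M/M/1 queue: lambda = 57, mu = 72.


For a stable queue (lambda < mu), throughput = lambda = 57 per hour

57 per hour


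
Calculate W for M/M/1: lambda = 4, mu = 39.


W = 1/(mu - lambda) = 1/(39 - 4) = 0.0286 hours

0.0286 hours


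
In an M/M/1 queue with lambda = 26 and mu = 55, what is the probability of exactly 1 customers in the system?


rho = 26/55; P(n) = (1-rho)*rho^n = (1-26/55)*(26/55)^1 = 0.2493

0.2493


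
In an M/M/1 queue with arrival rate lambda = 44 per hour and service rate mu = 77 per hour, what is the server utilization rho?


rho = lambda/mu = 44/77 = 0.5714

0.5714


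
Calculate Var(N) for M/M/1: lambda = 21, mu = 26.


rho = 21/26; Var(N) = rho/(1-rho)^2 = 21.84

21.84


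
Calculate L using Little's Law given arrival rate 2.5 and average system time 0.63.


L = lambda * W = 2.5 * 0.63 = 1.58

1.58


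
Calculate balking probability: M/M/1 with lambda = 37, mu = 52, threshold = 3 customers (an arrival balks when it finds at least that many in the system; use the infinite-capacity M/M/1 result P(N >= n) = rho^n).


P(N >= 3) = rho^3 = (37/52)^3 = 0.3602

0.3602


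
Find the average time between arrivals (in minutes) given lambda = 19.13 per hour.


Mean interarrival time = 60/lambda = 60/19.13 = 3.14 minutes

3.14 minutes


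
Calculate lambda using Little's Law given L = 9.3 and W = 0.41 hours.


lambda = L / W = 9.3 / 0.41 = 22.68 per hour

22.68 per hour


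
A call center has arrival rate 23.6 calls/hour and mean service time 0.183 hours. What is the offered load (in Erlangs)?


Offered load a = lambda * E[S] = 23.6 * 0.183 = 4.32 Erlangs

4.32 Erlangs


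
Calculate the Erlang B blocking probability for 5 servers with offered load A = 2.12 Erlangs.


B(N,A) = (A^N/N!) / sum(A^k/k!, k=0..N) with N=5, A=2.12 = 0.0438

0.0438


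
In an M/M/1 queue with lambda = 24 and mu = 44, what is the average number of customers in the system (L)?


rho = 24/44; L = rho/(1-rho) = 1.2

1.2


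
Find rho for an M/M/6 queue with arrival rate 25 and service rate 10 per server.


rho = lambda/(c*mu) = 25/(6*10) = 0.4167

0.4167


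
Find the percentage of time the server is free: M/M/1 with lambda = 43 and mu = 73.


Idle fraction = (1 - rho) * 100 = (1 - 43/73) * 100 = 41.1%

41.1%


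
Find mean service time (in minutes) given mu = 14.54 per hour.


Mean service time = 60/mu = 60/14.54 = 4.13 minutes

4.13 minutes


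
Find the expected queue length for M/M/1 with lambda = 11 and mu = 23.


rho = 11/23; Lq = rho^2/(1-rho) = 0.44

0.44


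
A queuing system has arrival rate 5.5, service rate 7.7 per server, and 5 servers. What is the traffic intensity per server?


rho = lambda / (c * mu) = 5.5 / (5 * 7.7) = 0.1429

0.1429


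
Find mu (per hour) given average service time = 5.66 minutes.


mu = 60 / avg_service_time = 60 / 5.66 = 10.6 per hour

10.6 per hour


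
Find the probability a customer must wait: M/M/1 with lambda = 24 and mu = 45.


P(wait) = rho = lambda/mu = 24/45 = 0.5333

0.5333


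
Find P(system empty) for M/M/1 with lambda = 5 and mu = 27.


P0 = 1 - rho = 1 - 5/27 = 0.8148

0.8148


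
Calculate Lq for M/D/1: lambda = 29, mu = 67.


M/D/1: Lq = rho^2 / (2*(1-rho)) where rho = 29/67; Lq = 0.17

0.17


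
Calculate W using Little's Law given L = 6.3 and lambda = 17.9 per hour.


W = L / lambda = 6.3 / 17.9 = 0.352 hours

0.352 hours


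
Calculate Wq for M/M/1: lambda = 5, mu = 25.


rho = 5/25; Wq = rho/(mu - lambda) = 0.01 hours

0.01 hours


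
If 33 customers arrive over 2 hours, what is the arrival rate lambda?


lambda = total arrivals / time = 33 / 2 = 16.5 per hour

16.5 per hour


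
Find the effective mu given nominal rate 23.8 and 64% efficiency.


Effective rate = mu * efficiency = 23.8 * 0.64 = 15.23 per hour

15.23 per hour


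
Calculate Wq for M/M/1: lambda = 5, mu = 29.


rho = 5/29; Wq = rho/(mu - lambda) = 0.0072 hours

0.0072 hours


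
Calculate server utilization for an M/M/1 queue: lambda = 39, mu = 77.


rho = lambda/mu = 39/77 = 0.5065

0.5065


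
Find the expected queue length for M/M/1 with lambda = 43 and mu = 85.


rho = 43/85; Lq = rho^2/(1-rho) = 0.52

0.52


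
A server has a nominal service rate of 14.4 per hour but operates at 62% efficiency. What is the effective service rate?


Effective rate = mu * efficiency = 14.4 * 0.62 = 8.93 per hour

8.93 per hour


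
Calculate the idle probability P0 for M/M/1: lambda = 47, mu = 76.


P0 = 1 - rho = 1 - 47/76 = 0.3816

0.3816


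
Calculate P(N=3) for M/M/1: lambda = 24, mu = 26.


rho = 24/26; P(n) = (1-rho)*rho^n = (1-24/26)*(24/26)^3 = 0.0605

0.0605


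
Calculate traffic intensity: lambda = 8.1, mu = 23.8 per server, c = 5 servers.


rho = lambda / (c * mu) = 8.1 / (5 * 23.8) = 0.0681

0.0681


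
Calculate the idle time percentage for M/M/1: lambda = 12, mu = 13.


Idle fraction = (1 - rho) * 100 = (1 - 12/13) * 100 = 7.7%

7.7%


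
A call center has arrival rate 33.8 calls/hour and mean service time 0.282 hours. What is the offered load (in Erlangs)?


Offered load a = lambda * E[S] = 33.8 * 0.282 = 9.53 Erlangs

9.53 Erlangs


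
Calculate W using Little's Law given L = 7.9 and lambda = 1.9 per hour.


W = L / lambda = 7.9 / 1.9 = 4.1579 hours

4.1579 hours


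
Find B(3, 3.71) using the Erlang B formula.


B(N,A) = (A^N/N!) / sum(A^k/k!, k=0..N) with N=3, A=3.71 = 0.4234

0.4234


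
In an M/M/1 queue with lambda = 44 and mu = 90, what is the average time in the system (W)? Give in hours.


W = 1/(mu - lambda) = 1/(90 - 44) = 0.0217 hours

0.0217 hours


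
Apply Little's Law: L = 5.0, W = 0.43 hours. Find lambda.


lambda = L / W = 5.0 / 0.43 = 11.63 per hour

11.63 per hour


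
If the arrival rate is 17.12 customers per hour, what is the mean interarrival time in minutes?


Mean interarrival time = 60/lambda = 60/17.12 = 3.5 minutes

3.5 minutes


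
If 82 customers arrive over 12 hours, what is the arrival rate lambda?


lambda = total arrivals / time = 82 / 12 = 6.83 per hour

6.83 per hour


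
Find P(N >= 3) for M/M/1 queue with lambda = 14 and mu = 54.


P(N >= 3) = rho^3 = (14/54)^3 = 0.0174

0.0174


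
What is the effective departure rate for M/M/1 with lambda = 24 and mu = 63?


For a stable queue (lambda < mu), throughput = lambda = 24 per hour

24 per hour


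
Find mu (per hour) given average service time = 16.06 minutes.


mu = 60 / avg_service_time = 60 / 16.06 = 3.74 per hour

3.74 per hour


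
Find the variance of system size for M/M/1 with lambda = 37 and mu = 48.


rho = 37/48; Var(N) = rho/(1-rho)^2 = 14.68

14.68


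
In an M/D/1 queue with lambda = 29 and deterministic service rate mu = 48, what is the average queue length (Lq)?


M/D/1: Lq = rho^2 / (2*(1-rho)) where rho = 29/48; Lq = 0.46

0.46


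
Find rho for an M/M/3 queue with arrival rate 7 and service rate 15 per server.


rho = lambda/(c*mu) = 7/(3*15) = 0.1556

0.1556


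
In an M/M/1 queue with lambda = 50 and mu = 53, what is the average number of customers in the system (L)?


rho = 50/53; L = rho/(1-rho) = 16.67

16.67


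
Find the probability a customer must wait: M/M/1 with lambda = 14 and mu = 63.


P(wait) = rho = lambda/mu = 14/63 = 0.2222

0.2222


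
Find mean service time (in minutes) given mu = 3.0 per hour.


Mean service time = 60/mu = 60/3.0 = 20.0 minutes

20.0 minutes


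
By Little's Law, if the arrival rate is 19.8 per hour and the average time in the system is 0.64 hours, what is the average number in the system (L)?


L = lambda * W = 19.8 * 0.64 = 12.67

12.67


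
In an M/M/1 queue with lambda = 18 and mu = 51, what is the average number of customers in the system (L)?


rho = 18/51; L = rho/(1-rho) = 0.55

0.55


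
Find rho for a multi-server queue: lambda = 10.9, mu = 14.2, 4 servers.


rho = lambda / (c * mu) = 10.9 / (4 * 14.2) = 0.1919

0.1919


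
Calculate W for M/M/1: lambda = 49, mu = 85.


W = 1/(mu - lambda) = 1/(85 - 49) = 0.0278 hours

0.0278 hours


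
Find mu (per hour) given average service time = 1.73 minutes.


mu = 60 / avg_service_time = 60 / 1.73 = 34.68 per hour

34.68 per hour


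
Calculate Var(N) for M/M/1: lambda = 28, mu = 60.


rho = 28/60; Var(N) = rho/(1-rho)^2 = 1.64

1.64


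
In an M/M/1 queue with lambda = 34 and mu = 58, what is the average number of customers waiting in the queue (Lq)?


rho = 34/58; Lq = rho^2/(1-rho) = 0.83

0.83


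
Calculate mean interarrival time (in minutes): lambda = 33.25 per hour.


Mean interarrival time = 60/lambda = 60/33.25 = 1.8 minutes

1.8 minutes


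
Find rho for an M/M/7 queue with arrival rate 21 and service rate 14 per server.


rho = lambda/(c*mu) = 21/(7*14) = 0.2143

0.2143


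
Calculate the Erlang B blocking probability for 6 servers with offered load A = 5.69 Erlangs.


B(N,A) = (A^N/N!) / sum(A^k/k!, k=0..N) with N=6, A=5.69 = 0.2428

0.2428


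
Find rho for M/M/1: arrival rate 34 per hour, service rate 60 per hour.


rho = lambda/mu = 34/60 = 0.5667

0.5667


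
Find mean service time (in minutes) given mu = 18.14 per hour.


Mean service time = 60/mu = 60/18.14 = 3.31 minutes

3.31 minutes


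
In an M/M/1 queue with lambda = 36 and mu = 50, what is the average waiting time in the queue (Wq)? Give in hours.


rho = 36/50; Wq = rho/(mu - lambda) = 0.0514 hours

0.0514 hours


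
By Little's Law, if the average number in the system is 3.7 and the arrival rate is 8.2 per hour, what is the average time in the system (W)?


W = L / lambda = 3.7 / 8.2 = 0.4512 hours

0.4512 hours


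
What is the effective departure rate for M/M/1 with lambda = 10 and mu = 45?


For a stable queue (lambda < mu), throughput = lambda = 10 per hour

10 per hour


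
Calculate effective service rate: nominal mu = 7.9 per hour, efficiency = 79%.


Effective rate = mu * efficiency = 7.9 * 0.79 = 6.24 per hour

6.24 per hour


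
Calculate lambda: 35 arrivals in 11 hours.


lambda = total arrivals / time = 35 / 11 = 3.18 per hour

3.18 per hour


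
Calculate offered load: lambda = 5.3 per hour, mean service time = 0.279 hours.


Offered load a = lambda * E[S] = 5.3 * 0.279 = 1.48 Erlangs

1.48 Erlangs


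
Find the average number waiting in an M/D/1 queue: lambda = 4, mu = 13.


M/D/1: Lq = rho^2 / (2*(1-rho)) where rho = 4/13; Lq = 0.07

0.07


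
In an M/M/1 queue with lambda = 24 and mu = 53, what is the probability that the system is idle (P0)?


P0 = 1 - rho = 1 - 24/53 = 0.5472

0.5472


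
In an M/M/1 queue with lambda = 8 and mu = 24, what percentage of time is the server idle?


Idle fraction = (1 - rho) * 100 = (1 - 8/24) * 100 = 66.7%

66.7%


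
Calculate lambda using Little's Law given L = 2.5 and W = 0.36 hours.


lambda = L / W = 2.5 / 0.36 = 6.94 per hour

6.94 per hour


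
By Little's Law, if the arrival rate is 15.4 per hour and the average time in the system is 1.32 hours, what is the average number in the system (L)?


L = lambda * W = 15.4 * 1.32 = 20.33

20.33


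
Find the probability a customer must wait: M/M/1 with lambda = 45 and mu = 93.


P(wait) = rho = lambda/mu = 45/93 = 0.4839

0.4839


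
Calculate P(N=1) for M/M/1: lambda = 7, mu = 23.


rho = 7/23; P(n) = (1-rho)*rho^n = (1-7/23)*(7/23)^1 = 0.2117

0.2117


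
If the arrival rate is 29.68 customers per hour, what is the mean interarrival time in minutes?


Mean interarrival time = 60/lambda = 60/29.68 = 2.02 minutes

2.02 minutes


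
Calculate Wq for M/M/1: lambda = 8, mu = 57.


rho = 8/57; Wq = rho/(mu - lambda) = 0.0029 hours

0.0029 hours


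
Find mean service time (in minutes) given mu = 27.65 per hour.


Mean service time = 60/mu = 60/27.65 = 2.17 minutes

2.17 minutes


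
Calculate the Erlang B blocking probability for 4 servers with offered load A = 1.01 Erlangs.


B(N,A) = (A^N/N!) / sum(A^k/k!, k=0..N) with N=4, A=1.01 = 0.0159

0.0159


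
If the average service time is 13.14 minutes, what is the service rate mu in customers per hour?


mu = 60 / avg_service_time = 60 / 13.14 = 4.57 per hour

4.57 per hour


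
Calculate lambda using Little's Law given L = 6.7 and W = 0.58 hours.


lambda = L / W = 6.7 / 0.58 = 11.55 per hour

11.55 per hour


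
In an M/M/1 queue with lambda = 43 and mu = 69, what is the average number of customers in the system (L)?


rho = 43/69; L = rho/(1-rho) = 1.65

1.65


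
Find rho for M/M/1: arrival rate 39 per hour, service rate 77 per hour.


rho = lambda/mu = 39/77 = 0.5065

0.5065


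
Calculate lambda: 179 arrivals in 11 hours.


lambda = total arrivals / time = 179 / 11 = 16.27 per hour

16.27 per hour


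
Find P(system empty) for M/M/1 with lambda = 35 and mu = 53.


P0 = 1 - rho = 1 - 35/53 = 0.3396

0.3396


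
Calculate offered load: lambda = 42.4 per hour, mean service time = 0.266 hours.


Offered load a = lambda * E[S] = 42.4 * 0.266 = 11.28 Erlangs

11.28 Erlangs


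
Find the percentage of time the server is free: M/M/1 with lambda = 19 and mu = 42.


Idle fraction = (1 - rho) * 100 = (1 - 19/42) * 100 = 54.8%

54.8%


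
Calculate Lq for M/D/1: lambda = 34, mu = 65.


M/D/1: Lq = rho^2 / (2*(1-rho)) where rho = 34/65; Lq = 0.29

0.29


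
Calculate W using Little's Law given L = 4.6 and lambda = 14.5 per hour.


W = L / lambda = 4.6 / 14.5 = 0.3172 hours

0.3172 hours


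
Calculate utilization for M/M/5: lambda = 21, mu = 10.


rho = lambda/(c*mu) = 21/(5*10) = 0.42

0.42


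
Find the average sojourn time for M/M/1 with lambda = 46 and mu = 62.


W = 1/(mu - lambda) = 1/(62 - 46) = 0.0625 hours

0.0625 hours


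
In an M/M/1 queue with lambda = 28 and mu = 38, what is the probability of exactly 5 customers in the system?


rho = 28/38; P(n) = (1-rho)*rho^n = (1-28/38)*(28/38)^5 = 0.0572

0.0572


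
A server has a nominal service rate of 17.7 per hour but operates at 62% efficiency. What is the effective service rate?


Effective rate = mu * efficiency = 17.7 * 0.62 = 10.97 per hour

10.97 per hour


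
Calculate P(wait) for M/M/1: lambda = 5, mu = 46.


P(wait) = rho = lambda/mu = 5/46 = 0.1087

0.1087


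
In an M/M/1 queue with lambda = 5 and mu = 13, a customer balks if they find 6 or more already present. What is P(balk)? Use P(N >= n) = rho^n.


P(N >= 6) = rho^6 = (5/13)^6 = 0.0032

0.0032


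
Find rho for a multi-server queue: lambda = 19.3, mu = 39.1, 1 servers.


rho = lambda / (c * mu) = 19.3 / (1 * 39.1) = 0.4936

0.4936


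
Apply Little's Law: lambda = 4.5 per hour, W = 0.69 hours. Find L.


L = lambda * W = 4.5 * 0.69 = 3.11

3.11


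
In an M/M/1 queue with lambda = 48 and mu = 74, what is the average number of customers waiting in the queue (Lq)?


rho = 48/74; Lq = rho^2/(1-rho) = 1.2

1.2


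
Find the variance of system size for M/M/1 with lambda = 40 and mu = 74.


rho = 40/74; Var(N) = rho/(1-rho)^2 = 2.56

2.56


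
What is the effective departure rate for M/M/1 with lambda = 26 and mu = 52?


For a stable queue (lambda < mu), throughput = lambda = 26 per hour

26 per hour


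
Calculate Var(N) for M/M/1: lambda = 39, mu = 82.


rho = 39/82; Var(N) = rho/(1-rho)^2 = 1.73

1.73


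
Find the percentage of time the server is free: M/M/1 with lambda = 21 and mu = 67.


Idle fraction = (1 - rho) * 100 = (1 - 21/67) * 100 = 68.7%

68.7%
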